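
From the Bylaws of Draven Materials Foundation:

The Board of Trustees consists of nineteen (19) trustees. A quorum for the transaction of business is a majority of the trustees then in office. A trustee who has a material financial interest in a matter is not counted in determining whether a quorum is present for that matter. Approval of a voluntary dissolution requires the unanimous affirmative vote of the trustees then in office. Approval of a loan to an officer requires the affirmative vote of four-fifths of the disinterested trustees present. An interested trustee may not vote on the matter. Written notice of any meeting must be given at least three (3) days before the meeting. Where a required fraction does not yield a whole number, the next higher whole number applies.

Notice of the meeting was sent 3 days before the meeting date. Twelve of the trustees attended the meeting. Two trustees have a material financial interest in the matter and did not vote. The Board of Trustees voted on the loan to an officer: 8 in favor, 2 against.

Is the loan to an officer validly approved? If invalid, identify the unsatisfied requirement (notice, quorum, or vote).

Valid — all requirements satisfied.

Notice: 3 days given; 3 required (3 ≥ 3). Satisfied.
Quorum: 12 present, but the 2 interested trustees do not count, leaving 10. Quorum is 10. Satisfied.
Vote: the loan to an officer requires four-fifths of the disinterested trustees present (12 − 2 = 10). 4/5 of 10 = 8, so 8 affirmative votes are needed; 8 voted in favor. Satisfied.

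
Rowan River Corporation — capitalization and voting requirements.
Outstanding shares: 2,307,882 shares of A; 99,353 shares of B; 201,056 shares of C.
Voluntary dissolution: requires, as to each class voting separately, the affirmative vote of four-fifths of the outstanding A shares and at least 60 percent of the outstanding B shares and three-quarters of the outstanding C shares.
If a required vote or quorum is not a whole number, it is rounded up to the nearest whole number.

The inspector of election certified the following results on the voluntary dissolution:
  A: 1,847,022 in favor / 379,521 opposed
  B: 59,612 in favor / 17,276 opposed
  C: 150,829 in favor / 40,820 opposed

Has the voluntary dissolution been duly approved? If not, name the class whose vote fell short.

A: 4/5 of 2307882 = 1846305.60, rounded up to 1846306; 1,846,306 required, 1,847,022 in favor — approved.
B: 3/5 of 99353 = 59611.80, rounded up to 59612; 59,612 required, 59,612 in favor — approved.
C: 3/4 of 201056 = 150792; 150,792 required, 150,829 in favor — approved.

Approved — every class gave the required vote.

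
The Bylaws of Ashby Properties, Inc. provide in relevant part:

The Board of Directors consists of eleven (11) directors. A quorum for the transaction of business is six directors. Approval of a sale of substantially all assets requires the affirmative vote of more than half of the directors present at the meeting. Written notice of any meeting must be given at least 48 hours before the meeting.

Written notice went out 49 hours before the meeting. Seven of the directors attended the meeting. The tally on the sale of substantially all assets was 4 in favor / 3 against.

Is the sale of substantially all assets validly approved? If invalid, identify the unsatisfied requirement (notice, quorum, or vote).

Valid — all requirements satisfied.

Notice: 49 hours given; 48 required (49 ≥ 48). Satisfied.
Quorum: 7 present; quorum is 6. Satisfied.
Vote: the sale of substantially all assets requires a majority of the directors present (7). A majority of 7 is 4, so 4 affirmative votes are needed; 4 voted in favor. Satisfied.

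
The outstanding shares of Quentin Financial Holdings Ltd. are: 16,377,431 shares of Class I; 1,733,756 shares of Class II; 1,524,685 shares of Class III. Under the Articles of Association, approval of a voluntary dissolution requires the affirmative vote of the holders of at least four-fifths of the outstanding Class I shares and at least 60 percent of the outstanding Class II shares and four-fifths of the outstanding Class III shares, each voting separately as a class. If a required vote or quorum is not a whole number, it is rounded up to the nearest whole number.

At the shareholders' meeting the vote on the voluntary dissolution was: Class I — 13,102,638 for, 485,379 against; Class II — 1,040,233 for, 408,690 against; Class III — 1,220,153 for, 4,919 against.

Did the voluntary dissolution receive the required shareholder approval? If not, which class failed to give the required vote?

Not approved — the Class II shares did not give the required vote.

Class I: 4/5 of 16377431 = 13101944.80, rounded up to 13101945; 13,101,945 required, 13,102,638 in favor — approved.
Class II: 3/5 of 1733756 = 1040253.60, rounded up to 1040254; 1,040,254 required, 1,040,233 in favor — not approved.
Class III: 4/5 of 1524685 = 1219748; 1,219,748 required, 1,220,153 in favor — approved.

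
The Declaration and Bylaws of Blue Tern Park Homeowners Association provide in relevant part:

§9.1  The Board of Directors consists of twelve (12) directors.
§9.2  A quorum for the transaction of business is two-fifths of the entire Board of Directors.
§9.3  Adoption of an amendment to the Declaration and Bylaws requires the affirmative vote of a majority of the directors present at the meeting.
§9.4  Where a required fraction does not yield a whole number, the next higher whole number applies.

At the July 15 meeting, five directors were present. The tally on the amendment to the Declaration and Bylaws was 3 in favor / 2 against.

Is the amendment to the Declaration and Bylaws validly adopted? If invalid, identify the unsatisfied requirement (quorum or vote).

Quorum: 5 present; quorum is 5. Satisfied.
Vote: the amendment to the Declaration and Bylaws requires a majority of the directors present (5). A majority of 5 is 3, so 3 affirmative votes are needed; 3 voted in favor. Satisfied.

Valid — all requirements satisfied.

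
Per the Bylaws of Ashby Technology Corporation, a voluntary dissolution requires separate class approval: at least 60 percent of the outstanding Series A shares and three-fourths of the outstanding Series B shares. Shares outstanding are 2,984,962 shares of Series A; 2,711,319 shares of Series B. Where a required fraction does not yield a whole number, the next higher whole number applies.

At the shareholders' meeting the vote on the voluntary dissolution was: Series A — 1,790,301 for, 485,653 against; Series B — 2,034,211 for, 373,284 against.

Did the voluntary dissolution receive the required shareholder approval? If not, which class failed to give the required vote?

Series A: 3/5 of 2984962 = 1790977.20, rounded up to 1790978; 1,790,978 required, 1,790,301 in favor — not approved.
Series B: 3/4 of 2711319 = 2033489.25, rounded up to 2033490; 2,033,490 required, 2,034,211 in favor — approved.

Not approved — the Series A shares did not give the required vote.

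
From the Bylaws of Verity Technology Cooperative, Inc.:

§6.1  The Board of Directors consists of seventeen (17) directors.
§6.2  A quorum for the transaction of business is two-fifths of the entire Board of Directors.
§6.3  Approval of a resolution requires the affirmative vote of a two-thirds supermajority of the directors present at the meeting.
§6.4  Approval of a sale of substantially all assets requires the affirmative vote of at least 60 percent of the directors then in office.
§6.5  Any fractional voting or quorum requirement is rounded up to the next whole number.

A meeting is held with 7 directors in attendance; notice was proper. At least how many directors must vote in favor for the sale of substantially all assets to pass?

The sale of substantially all assets requires three-fifths of the directors then in office (17).
3/5 of 17 = 10.20, rounded up to 11.
(Only 7 can vote, so the sale of substantially all assets cannot pass at this meeting, but the required vote is still 11.)

11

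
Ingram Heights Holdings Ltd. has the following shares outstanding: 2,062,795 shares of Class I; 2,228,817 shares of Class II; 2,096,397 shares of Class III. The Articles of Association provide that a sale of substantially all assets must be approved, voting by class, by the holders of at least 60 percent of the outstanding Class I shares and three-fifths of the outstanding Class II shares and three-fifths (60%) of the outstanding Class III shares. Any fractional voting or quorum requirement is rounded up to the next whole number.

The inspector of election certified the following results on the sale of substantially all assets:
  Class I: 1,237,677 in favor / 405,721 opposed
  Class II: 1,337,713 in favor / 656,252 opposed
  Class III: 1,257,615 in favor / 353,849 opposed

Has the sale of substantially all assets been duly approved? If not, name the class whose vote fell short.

Not approved — the Class III shares did not give the required vote.

Class I: 3/5 of 2062795 = 1237677; 1,237,677 required, 1,237,677 in favor — approved.
Class II: 3/5 of 2228817 = 1337290.20, rounded up to 1337291; 1,337,291 required, 1,337,713 in favor — approved.
Class III: 3/5 of 2096397 = 1257838.20, rounded up to 1257839; 1,257,839 required, 1,257,615 in favor — not approved.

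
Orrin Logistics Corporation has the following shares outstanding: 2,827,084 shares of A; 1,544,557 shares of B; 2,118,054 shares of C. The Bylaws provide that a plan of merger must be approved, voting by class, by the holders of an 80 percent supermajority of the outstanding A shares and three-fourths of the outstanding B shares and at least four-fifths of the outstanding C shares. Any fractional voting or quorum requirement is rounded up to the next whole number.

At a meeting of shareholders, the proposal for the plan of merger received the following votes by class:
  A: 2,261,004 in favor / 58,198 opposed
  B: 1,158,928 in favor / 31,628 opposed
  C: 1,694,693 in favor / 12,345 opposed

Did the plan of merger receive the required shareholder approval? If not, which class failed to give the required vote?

A: 4/5 of 2827084 = 2261667.20, rounded up to 2261668; 2,261,668 required, 2,261,004 in favor — not approved.
B: 3/4 of 1544557 = 1158417.75, rounded up to 1158418; 1,158,418 required, 1,158,928 in favor — approved.
C: 4/5 of 2118054 = 1694443.20, rounded up to 1694444; 1,694,444 required, 1,694,693 in favor — approved.

Not approved — the A shares did not give the required vote.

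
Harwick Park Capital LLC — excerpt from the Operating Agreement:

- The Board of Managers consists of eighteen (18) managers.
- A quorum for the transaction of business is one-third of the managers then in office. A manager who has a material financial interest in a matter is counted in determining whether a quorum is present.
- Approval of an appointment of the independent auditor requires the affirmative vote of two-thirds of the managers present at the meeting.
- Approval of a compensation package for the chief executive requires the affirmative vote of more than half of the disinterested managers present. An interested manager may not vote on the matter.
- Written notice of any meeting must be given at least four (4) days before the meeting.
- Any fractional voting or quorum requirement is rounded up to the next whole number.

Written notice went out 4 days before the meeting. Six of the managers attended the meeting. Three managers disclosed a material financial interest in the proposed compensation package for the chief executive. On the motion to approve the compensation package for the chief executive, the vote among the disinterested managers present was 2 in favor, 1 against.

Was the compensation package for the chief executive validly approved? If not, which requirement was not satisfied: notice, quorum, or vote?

Valid — all requirements satisfied.

Notice: 4 days given; 4 required (4 ≥ 4). Satisfied.
Quorum: 6 present (interested managers count toward quorum); quorum is 6. Satisfied.
Vote: the compensation package for the chief executive requires a majority of the disinterested managers present (6 − 3 = 3). A majority of 3 is 2, so 2 affirmative votes are needed; 2 voted in favor. Satisfied.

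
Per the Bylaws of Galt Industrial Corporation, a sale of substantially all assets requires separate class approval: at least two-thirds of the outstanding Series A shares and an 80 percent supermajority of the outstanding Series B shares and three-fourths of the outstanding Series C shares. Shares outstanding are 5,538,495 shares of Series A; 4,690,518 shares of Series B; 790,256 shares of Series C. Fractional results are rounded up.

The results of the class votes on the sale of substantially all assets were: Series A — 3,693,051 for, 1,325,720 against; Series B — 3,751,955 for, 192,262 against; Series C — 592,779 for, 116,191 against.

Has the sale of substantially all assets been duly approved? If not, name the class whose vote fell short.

Not approved — the Series B shares did not give the required vote.

Series A: 2/3 of 5538495 = 3692330; 3,692,330 required, 3,693,051 in favor — approved.
Series B: 4/5 of 4690518 = 3752414.40, rounded up to 3752415; 3,752,415 required, 3,751,955 in favor — not approved.
Series C: 3/4 of 790256 = 592692; 592,692 required, 592,779 in favor — approved.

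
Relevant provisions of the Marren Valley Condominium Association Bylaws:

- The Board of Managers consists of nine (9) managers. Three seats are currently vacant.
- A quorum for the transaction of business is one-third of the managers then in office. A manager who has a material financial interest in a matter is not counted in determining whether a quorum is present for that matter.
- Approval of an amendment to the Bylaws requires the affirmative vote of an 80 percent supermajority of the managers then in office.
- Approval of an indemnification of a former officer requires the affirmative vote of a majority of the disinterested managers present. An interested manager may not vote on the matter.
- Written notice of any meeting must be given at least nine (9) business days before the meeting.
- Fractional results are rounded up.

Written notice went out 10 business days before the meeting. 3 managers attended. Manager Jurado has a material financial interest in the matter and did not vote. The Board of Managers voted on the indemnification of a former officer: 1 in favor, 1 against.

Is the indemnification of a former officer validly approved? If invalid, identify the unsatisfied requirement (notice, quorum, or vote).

Notice: 10 business days given; 9 required (10 ≥ 9). Satisfied.
Quorum: 3 present, but the 1 interested manager does not count, leaving 2. Quorum is 2. Satisfied.
Vote: the indemnification of a former officer requires a majority of the disinterested managers present (3 − 1 = 2). A majority of 2 is 2, so 2 affirmative votes are needed; 1 voted in favor. Not satisfied.

Invalid — vote requirement not satisfied.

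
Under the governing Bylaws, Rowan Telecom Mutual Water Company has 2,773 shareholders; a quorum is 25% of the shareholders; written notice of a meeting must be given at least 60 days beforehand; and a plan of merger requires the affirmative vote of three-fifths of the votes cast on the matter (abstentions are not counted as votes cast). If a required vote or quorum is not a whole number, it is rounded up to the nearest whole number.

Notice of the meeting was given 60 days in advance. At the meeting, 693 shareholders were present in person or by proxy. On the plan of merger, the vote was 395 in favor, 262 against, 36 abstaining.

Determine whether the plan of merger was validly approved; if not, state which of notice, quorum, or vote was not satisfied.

Invalid — quorum requirement not satisfied.

Notice: 60 days given; 60 required. Satisfied.
Quorum: 25% of 2,773 = 693.25, rounded up to 694; 693 present. Not satisfied.
Vote: requires three-fifths of the votes cast (693 − 36 abstaining = 657); 3/5 of 657 = 394.20, rounded up to 395, so 395 needed; 395 in favor. Satisfied.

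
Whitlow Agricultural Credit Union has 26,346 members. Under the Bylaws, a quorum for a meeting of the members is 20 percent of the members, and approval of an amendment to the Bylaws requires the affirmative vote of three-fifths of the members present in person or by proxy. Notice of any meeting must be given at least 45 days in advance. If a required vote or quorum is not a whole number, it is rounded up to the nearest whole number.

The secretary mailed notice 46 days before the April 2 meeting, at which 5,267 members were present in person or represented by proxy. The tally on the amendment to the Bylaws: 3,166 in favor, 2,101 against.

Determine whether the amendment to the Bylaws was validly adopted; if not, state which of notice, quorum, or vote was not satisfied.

Invalid — quorum requirement not satisfied.

Notice: 46 days given; 45 required. Satisfied.
Quorum: 20% of 26,346 = 5,269.20, rounded up to 5,270; 5,267 present. Not satisfied.
Vote: requires three-fifths of those present (5,267); 3/5 of 5267 = 3160.20, rounded up to 3161, so 3,161 needed; 3,166 in favor. Satisfied.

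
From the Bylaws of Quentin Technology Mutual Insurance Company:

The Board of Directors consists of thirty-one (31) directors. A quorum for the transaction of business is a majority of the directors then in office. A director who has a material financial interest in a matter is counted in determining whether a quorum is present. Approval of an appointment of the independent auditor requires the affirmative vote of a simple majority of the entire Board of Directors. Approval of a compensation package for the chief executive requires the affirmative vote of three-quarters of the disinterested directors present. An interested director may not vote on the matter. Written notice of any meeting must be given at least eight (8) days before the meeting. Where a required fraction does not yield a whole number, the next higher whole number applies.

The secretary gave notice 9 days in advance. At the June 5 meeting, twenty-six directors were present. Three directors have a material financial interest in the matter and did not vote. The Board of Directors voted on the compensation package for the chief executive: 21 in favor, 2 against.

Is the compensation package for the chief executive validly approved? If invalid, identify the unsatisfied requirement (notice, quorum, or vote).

Notice: 9 days given; 8 required (9 ≥ 8). Satisfied.
Quorum: 26 present (interested directors count toward quorum); quorum is 16. Satisfied.
Vote: the compensation package for the chief executive requires three-fourths of the disinterested directors present (26 − 3 = 23). 3/4 of 23 = 17.25, rounded up to 18, so 18 affirmative votes are needed; 21 voted in favor. Satisfied.

Valid — all requirements satisfied.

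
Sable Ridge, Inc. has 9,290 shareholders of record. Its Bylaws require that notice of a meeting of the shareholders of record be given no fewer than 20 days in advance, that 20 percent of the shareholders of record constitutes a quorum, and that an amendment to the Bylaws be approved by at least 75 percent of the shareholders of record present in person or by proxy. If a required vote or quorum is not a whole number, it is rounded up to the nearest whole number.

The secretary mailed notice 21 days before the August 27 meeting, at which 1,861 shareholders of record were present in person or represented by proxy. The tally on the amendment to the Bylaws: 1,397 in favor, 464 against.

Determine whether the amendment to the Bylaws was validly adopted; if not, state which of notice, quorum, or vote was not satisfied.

Valid — all requirements satisfied.

Notice: 21 days given; 20 required. Satisfied.
Quorum: 20% of 9,290 = 1,858; 1,861 present. Satisfied.
Vote: requires three-fourths of those present (1,861); 3/4 of 1861 = 1395.75, rounded up to 1396, so 1,396 needed; 1,397 in favor. Satisfied.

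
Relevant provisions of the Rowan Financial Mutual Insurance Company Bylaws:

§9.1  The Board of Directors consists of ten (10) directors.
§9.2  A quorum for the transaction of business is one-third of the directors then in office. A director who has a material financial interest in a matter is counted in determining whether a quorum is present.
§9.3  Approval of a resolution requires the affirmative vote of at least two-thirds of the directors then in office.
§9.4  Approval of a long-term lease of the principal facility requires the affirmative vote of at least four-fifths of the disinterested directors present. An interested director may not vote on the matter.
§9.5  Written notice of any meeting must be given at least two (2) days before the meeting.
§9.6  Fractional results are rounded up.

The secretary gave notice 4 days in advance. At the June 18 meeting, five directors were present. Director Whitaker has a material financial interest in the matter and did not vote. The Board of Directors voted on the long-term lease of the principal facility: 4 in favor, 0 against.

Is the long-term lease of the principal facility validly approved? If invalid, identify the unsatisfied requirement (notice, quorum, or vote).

Valid — all requirements satisfied.

Notice: 4 days given; 2 required (4 ≥ 2). Satisfied.
Quorum: 5 present (interested directors count toward quorum); quorum is 4. Satisfied.
Vote: the long-term lease of the principal facility requires four-fifths of the disinterested directors present (5 − 1 = 4). 4/5 of 4 = 3.20, rounded up to 4, so 4 affirmative votes are needed; 4 voted in favor. Satisfied.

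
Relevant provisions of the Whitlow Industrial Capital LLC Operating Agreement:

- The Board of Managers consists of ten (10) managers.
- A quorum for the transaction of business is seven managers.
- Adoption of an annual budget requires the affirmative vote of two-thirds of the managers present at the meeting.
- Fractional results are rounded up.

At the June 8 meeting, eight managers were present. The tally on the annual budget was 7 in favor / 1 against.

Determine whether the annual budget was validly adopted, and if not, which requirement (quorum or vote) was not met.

Quorum: 8 present; quorum is 7. Satisfied.
Vote: the annual budget requires two-thirds of the managers present (8). 2/3 of 8 = 5.33, rounded up to 6, so 6 affirmative votes are needed; 7 voted in favor. Satisfied.

Valid — all requirements satisfied.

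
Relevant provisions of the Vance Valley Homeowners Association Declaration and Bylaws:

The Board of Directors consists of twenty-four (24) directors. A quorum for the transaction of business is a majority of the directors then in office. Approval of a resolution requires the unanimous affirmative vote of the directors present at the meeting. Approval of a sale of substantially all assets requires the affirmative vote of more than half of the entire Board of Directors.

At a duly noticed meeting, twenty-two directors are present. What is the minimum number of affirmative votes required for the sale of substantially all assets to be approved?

The sale of substantially all assets requires a majority of the entire Board of Directors (24).
A majority of 24 is 13.

13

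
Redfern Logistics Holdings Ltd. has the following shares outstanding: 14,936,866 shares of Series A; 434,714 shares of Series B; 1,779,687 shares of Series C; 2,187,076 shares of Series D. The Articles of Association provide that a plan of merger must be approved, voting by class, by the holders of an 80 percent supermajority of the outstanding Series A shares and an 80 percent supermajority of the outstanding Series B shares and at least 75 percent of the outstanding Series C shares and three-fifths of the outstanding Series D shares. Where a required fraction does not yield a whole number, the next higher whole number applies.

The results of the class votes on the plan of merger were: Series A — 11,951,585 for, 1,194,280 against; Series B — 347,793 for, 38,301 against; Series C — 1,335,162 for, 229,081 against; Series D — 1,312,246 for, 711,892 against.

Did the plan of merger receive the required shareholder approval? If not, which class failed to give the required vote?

Series A: 4/5 of 14936866 = 11949492.80, rounded up to 11949493; 11,949,493 required, 11,951,585 in favor — approved.
Series B: 4/5 of 434714 = 347771.20, rounded up to 347772; 347,772 required, 347,793 in favor — approved.
Series C: 3/4 of 1779687 = 1334765.25, rounded up to 1334766; 1,334,766 required, 1,335,162 in favor — approved.
Series D: 3/5 of 2187076 = 1312245.60, rounded up to 1312246; 1,312,246 required, 1,312,246 in favor — approved.

Approved — every class gave the required vote.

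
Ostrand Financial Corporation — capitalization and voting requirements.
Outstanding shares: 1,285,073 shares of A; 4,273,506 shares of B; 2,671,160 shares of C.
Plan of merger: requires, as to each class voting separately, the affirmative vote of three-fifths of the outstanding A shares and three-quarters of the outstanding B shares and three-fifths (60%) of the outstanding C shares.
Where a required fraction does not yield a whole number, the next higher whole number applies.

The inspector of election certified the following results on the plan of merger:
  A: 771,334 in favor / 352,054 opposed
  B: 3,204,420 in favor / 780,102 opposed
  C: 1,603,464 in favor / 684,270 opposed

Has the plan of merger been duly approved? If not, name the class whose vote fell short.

A: 3/5 of 1285073 = 771043.80, rounded up to 771044; 771,044 required, 771,334 in favor — approved.
B: 3/4 of 4273506 = 3205129.50, rounded up to 3205130; 3,205,130 required, 3,204,420 in favor — not approved.
C: 3/5 of 2671160 = 1602696; 1,602,696 required, 1,603,464 in favor — approved.

Not approved — the B shares did not give the required vote.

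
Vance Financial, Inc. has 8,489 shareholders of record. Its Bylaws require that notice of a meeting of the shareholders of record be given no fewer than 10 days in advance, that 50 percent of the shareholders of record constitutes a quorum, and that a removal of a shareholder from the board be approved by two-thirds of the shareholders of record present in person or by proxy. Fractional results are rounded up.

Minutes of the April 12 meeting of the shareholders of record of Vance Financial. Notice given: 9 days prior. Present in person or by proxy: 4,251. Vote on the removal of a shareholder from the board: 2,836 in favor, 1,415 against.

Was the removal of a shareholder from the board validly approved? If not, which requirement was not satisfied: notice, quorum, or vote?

Notice: 9 days given; 10 required. Not satisfied.
Quorum: 50% of 8,489 = 4,244.50, rounded up to 4,245; 4,251 present. Satisfied.
Vote: requires two-thirds of those present (4,251); 2/3 of 4251 = 2834, so 2,834 needed; 2,836 in favor. Satisfied.

Invalid — notice requirement not satisfied.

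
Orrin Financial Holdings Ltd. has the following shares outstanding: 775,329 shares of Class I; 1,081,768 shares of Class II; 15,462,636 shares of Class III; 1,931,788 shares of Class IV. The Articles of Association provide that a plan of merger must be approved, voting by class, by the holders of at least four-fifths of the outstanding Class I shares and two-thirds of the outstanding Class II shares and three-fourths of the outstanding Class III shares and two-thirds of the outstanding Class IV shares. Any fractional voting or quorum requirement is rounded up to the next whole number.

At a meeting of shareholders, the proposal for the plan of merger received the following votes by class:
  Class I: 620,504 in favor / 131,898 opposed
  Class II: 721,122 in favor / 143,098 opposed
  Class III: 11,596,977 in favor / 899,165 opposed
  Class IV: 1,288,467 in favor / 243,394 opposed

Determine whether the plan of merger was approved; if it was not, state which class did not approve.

Class I: 4/5 of 775329 = 620263.20, rounded up to 620264; 620,264 required, 620,504 in favor — approved.
Class II: 2/3 of 1081768 = 721178.67, rounded up to 721179; 721,179 required, 721,122 in favor — not approved.
Class III: 3/4 of 15462636 = 11596977; 11,596,977 required, 11,596,977 in favor — approved.
Class IV: 2/3 of 1931788 = 1287858.67, rounded up to 1287859; 1,287,859 required, 1,288,467 in favor — approved.

Not approved — the Class II shares did not give the required vote.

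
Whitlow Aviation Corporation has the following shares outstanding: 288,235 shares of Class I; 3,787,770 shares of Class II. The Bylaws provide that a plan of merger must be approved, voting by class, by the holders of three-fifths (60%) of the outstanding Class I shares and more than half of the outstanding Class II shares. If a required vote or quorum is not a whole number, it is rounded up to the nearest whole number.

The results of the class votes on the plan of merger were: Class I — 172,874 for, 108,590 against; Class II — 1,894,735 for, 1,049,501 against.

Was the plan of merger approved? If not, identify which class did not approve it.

Class I: 3/5 of 288235 = 172941; 172,941 required, 172,874 in favor — not approved.
Class II: a majority of 3787770 is 1893886; 1,893,886 required, 1,894,735 in favor — approved.

Not approved — the Class I shares did not give the required vote.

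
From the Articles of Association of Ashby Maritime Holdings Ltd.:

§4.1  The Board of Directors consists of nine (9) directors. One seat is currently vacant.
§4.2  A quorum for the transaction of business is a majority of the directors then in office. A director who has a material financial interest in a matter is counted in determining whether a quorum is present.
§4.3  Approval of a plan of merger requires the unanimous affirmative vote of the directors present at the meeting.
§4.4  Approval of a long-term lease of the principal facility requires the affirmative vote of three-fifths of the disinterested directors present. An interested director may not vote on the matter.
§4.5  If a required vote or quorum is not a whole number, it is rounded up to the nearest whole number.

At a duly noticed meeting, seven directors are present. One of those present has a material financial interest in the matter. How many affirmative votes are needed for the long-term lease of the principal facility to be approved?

The long-term lease of the principal facility requires three-fifths of the disinterested directors present (7 − 1 = 6).
3/5 of 6 = 3.60, rounded up to 4.

4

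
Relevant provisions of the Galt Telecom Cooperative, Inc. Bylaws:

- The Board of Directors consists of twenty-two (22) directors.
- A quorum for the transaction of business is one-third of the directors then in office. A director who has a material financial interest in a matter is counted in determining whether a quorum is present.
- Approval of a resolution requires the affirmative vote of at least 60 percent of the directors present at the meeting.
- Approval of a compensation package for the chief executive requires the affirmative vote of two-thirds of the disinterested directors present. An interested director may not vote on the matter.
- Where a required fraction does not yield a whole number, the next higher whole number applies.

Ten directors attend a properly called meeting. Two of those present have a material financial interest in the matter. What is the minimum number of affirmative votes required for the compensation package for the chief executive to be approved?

6

The compensation package for the chief executive requires two-thirds of the disinterested directors present (10 − 2 = 8).
2/3 of 8 = 5.33, rounded up to 6.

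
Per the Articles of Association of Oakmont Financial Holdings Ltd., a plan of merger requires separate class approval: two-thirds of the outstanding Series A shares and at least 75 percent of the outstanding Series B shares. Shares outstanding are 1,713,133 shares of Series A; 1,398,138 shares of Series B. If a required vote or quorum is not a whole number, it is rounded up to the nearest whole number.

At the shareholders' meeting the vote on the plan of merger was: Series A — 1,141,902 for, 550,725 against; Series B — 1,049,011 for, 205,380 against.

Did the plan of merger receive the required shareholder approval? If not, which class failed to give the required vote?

Series A: 2/3 of 1713133 = 1142088.67, rounded up to 1142089; 1,142,089 required, 1,141,902 in favor — not approved.
Series B: 3/4 of 1398138 = 1048603.50, rounded up to 1048604; 1,048,604 required, 1,049,011 in favor — approved.

Not approved — the Series A shares did not give the required vote.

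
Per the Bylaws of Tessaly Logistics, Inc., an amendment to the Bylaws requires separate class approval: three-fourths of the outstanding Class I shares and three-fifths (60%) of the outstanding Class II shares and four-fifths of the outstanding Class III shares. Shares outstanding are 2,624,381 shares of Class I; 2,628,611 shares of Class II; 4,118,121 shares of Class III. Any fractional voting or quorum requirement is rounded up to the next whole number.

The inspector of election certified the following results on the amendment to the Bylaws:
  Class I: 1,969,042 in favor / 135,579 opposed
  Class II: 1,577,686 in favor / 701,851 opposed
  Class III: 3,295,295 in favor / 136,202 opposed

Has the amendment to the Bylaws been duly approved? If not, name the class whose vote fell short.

Approved — every class gave the required vote.

Class I: 3/4 of 2624381 = 1968285.75, rounded up to 1968286; 1,968,286 required, 1,969,042 in favor — approved.
Class II: 3/5 of 2628611 = 1577166.60, rounded up to 1577167; 1,577,167 required, 1,577,686 in favor — approved.
Class III: 4/5 of 4118121 = 3294496.80, rounded up to 3294497; 3,294,497 required, 3,295,295 in favor — approved.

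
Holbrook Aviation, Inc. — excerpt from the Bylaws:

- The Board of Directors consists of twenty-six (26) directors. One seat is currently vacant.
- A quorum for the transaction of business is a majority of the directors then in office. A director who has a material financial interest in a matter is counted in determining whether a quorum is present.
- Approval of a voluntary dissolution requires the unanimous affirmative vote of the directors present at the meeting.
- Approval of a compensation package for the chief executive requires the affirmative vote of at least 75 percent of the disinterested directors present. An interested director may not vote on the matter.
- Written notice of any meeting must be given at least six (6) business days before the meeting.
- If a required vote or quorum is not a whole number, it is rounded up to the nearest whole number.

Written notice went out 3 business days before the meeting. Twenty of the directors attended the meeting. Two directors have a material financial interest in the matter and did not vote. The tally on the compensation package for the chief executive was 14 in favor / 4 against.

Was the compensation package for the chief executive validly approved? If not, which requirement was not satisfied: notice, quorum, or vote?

Invalid — notice requirement not satisfied.

Notice: 3 business days given; 6 required (3 < 6). Not satisfied.
Quorum: 20 present (interested directors count toward quorum); quorum is 13. Satisfied.
Vote: the compensation package for the chief executive requires three-fourths of the disinterested directors present (20 − 2 = 18). 3/4 of 18 = 13.50, rounded up to 14, so 14 affirmative votes are needed; 14 voted in favor. Satisfied.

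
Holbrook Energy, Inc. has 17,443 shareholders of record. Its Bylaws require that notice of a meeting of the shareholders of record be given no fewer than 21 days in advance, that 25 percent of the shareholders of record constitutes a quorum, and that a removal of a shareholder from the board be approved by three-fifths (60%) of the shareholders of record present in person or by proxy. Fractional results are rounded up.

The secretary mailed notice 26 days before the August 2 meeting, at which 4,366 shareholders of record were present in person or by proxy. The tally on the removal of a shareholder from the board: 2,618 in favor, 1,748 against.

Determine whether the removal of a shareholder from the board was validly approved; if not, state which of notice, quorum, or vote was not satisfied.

Invalid — vote requirement not satisfied.

Notice: 26 days given; 21 required. Satisfied.
Quorum: 25% of 17,443 = 4,360.75, rounded up to 4,361; 4,366 present. Satisfied.
Vote: requires three-fifths of those present (4,366); 3/5 of 4366 = 2619.60, rounded up to 2620, so 2,620 needed; 2,618 in favor. Not satisfied.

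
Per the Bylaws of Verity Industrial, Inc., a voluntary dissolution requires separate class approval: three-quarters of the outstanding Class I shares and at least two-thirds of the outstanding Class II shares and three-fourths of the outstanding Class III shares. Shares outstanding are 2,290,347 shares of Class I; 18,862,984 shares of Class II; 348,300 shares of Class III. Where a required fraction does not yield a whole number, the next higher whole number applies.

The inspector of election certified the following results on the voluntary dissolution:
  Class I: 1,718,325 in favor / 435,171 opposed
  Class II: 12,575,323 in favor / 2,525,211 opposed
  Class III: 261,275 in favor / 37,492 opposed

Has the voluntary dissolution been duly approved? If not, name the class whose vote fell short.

Approved — every class gave the required vote.

Class I: 3/4 of 2290347 = 1717760.25, rounded up to 1717761; 1,717,761 required, 1,718,325 in favor — approved.
Class II: 2/3 of 18862984 = 12575322.67, rounded up to 12575323; 12,575,323 required, 12,575,323 in favor — approved.
Class III: 3/4 of 348300 = 261225; 261,225 required, 261,275 in favor — approved.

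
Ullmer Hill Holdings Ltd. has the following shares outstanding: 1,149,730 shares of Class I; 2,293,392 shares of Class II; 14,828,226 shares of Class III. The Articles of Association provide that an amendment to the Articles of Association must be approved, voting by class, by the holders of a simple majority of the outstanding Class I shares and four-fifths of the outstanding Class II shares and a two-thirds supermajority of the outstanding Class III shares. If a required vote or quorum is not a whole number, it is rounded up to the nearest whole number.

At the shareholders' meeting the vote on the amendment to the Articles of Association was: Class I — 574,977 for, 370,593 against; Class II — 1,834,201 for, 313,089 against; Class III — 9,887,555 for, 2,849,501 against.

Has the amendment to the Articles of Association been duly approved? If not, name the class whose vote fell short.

Not approved — the Class II shares did not give the required vote.

Class I: a majority of 1149730 is 574866; 574,866 required, 574,977 in favor — approved.
Class II: 4/5 of 2293392 = 1834713.60, rounded up to 1834714; 1,834,714 required, 1,834,201 in favor — not approved.
Class III: 2/3 of 14828226 = 9885484; 9,885,484 required, 9,887,555 in favor — approved.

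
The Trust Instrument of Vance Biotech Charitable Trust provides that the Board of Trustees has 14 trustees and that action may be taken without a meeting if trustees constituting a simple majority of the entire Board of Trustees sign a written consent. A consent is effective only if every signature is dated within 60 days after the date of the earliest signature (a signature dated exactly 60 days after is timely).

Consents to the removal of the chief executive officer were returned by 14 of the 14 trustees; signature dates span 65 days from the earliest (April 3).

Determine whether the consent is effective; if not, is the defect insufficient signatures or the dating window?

Not effective — dating-window requirement not satisfied.

Signatures required: a simple majority of 14 — a majority of 14 is 8, so 8 needed; 14 signed. Sufficient.
Dating window: the latest signature is 65 days after the earliest; the limit is 60 days. Outside the window.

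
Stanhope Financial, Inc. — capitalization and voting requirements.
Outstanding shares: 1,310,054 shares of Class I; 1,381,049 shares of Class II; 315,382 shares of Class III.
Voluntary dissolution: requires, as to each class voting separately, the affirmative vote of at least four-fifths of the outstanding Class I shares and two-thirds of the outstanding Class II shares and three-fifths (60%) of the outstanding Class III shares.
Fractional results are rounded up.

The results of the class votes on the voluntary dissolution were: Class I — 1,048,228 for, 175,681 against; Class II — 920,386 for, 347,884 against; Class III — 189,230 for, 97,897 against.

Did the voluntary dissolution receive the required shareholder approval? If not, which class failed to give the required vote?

Class I: 4/5 of 1310054 = 1048043.20, rounded up to 1048044; 1,048,044 required, 1,048,228 in favor — approved.
Class II: 2/3 of 1381049 = 920699.33, rounded up to 920700; 920,700 required, 920,386 in favor — not approved.
Class III: 3/5 of 315382 = 189229.20, rounded up to 189230; 189,230 required, 189,230 in favor — approved.

Not approved — the Class II shares did not give the required vote.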